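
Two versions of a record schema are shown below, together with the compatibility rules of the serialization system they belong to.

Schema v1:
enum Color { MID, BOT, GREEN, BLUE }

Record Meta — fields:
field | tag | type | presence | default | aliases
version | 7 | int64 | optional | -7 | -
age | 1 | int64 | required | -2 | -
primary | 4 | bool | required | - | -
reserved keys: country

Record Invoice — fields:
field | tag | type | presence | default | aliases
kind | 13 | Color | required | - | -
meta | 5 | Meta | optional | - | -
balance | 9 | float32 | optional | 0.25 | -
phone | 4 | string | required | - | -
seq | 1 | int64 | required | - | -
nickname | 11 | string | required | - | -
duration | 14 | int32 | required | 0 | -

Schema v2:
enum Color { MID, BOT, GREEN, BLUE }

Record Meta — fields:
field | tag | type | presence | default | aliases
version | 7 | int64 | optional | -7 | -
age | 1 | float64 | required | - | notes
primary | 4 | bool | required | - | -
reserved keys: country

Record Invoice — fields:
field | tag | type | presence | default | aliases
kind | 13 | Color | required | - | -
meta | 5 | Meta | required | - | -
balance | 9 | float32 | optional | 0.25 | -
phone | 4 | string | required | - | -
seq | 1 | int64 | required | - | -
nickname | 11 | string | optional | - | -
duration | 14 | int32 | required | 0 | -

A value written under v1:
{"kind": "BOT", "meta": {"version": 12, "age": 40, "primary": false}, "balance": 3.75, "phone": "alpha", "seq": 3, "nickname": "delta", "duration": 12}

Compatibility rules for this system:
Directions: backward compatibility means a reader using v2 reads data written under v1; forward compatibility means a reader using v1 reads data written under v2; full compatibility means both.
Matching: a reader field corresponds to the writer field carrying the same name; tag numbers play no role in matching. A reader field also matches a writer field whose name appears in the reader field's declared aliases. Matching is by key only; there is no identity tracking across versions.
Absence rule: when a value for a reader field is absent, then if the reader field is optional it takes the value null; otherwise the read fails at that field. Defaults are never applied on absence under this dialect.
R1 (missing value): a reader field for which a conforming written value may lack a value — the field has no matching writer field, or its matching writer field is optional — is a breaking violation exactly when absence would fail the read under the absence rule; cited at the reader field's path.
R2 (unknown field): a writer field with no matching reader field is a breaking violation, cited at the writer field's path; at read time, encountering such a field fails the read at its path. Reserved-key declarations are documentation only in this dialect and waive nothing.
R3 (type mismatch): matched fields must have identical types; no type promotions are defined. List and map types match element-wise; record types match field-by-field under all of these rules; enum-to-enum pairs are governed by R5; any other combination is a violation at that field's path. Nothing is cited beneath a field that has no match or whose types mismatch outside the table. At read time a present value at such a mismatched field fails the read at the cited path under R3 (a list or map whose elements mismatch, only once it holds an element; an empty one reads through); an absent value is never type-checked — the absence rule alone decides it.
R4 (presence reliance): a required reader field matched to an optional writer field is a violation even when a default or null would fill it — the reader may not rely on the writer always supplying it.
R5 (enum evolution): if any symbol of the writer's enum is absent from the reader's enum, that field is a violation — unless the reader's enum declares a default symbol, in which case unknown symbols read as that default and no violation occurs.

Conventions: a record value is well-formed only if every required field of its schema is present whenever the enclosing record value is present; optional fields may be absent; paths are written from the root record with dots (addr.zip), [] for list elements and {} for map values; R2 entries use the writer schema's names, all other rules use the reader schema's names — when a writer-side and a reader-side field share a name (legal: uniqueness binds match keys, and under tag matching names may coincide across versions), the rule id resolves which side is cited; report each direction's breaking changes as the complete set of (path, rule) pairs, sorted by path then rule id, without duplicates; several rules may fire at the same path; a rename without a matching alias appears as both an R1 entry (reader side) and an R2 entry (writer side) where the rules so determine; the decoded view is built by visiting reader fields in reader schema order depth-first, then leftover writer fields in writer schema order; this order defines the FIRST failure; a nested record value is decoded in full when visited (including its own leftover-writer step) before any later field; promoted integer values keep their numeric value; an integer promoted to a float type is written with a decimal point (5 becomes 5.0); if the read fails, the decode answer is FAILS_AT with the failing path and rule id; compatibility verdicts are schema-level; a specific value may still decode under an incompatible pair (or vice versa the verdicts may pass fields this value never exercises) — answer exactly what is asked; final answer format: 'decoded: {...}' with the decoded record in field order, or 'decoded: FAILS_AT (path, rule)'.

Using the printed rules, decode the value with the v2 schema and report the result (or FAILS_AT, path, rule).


in Invoice below, arrows point writer -> reader
decode (reader v2):
  kind := "BOT"
  meta.version := 12
  read fails at meta.age under R3
  => FAILS_AT (meta.age, R3)
checking off the Invoice differences that do not matter here:
  field nickname in record Invoice: required changed to optional -> affects the rule determinations only; this particular Invoice value decodes identically

decoded: FAILS_AT (meta.age, R3)


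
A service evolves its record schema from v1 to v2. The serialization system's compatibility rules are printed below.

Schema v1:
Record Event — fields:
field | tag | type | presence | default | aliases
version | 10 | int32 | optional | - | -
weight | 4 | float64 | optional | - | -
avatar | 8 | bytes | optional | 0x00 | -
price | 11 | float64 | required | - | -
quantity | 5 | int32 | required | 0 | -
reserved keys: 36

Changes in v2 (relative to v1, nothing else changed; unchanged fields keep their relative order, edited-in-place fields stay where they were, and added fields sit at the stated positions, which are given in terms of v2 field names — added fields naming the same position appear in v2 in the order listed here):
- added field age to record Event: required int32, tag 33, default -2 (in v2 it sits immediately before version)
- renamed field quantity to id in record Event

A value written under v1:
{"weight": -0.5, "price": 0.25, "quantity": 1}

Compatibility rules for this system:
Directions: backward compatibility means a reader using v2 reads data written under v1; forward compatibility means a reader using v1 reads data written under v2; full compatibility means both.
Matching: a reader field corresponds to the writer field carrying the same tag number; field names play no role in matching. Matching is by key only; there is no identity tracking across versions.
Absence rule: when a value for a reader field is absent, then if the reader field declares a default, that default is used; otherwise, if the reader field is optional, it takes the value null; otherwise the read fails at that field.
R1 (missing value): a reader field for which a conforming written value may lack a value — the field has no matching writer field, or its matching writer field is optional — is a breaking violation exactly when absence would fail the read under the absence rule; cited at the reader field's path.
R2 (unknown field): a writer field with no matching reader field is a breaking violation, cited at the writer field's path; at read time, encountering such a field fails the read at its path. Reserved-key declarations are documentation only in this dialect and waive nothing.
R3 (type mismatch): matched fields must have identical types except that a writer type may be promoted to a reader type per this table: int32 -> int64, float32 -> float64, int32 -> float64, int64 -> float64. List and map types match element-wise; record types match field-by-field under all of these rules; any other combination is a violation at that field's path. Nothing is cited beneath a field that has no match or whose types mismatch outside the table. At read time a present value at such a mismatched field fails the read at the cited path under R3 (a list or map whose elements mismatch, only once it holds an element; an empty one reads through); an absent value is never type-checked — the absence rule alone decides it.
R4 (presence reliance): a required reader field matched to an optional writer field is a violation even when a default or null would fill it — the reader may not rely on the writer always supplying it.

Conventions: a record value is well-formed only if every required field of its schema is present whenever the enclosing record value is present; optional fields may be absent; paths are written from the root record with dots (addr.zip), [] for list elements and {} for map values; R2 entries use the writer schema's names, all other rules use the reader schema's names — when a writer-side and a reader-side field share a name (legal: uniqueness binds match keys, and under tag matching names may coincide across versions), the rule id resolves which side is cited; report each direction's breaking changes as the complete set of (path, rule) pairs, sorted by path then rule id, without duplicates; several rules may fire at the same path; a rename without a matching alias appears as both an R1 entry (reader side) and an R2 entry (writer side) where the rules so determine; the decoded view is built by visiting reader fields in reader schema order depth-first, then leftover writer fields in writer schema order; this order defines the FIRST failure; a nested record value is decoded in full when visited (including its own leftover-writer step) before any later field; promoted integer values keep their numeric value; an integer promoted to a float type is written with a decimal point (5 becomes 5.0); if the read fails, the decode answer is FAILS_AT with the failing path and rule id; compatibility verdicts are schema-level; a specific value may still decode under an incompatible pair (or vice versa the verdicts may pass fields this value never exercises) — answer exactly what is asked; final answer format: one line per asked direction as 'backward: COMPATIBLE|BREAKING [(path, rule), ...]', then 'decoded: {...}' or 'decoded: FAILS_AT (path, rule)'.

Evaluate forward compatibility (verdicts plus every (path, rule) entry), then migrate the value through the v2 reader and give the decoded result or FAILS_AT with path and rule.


forward: BREAKING [(age, R2)]; decoded: {"age": -2, "version": null, "weight": -0.5, "avatar": 0x00, "price": 0.25, "id": 1}

in Event below, arrows point writer -> reader
forward for Event (reader v1, writer v2):
  version: paired with writer version (int32 -> int32; writer optional)
  weight: paired with writer weight (float64 -> float64; writer optional)
  avatar: paired with writer avatar (bytes -> bytes; writer optional)
  price: paired with writer price (float64 -> float64; writer required)
  quantity: paired with writer id (int32 -> int32; writer required)
  leftover writer field: age
  breaking: (age, R2)
  => forward: BREAKING (1)
decode walk for Event under reader schema v2:
  age := -2 (absent -> default)
  version := null (absent, optional -> null)
  weight := -0.5
  avatar := 0x00 (absent -> default)
  price := 0.25
  id := 1 (from writer quantity)
  => decoded: {"age": -2, "version": null, "weight": -0.5, "avatar": 0x00, "price": 0.25, "id": 1}


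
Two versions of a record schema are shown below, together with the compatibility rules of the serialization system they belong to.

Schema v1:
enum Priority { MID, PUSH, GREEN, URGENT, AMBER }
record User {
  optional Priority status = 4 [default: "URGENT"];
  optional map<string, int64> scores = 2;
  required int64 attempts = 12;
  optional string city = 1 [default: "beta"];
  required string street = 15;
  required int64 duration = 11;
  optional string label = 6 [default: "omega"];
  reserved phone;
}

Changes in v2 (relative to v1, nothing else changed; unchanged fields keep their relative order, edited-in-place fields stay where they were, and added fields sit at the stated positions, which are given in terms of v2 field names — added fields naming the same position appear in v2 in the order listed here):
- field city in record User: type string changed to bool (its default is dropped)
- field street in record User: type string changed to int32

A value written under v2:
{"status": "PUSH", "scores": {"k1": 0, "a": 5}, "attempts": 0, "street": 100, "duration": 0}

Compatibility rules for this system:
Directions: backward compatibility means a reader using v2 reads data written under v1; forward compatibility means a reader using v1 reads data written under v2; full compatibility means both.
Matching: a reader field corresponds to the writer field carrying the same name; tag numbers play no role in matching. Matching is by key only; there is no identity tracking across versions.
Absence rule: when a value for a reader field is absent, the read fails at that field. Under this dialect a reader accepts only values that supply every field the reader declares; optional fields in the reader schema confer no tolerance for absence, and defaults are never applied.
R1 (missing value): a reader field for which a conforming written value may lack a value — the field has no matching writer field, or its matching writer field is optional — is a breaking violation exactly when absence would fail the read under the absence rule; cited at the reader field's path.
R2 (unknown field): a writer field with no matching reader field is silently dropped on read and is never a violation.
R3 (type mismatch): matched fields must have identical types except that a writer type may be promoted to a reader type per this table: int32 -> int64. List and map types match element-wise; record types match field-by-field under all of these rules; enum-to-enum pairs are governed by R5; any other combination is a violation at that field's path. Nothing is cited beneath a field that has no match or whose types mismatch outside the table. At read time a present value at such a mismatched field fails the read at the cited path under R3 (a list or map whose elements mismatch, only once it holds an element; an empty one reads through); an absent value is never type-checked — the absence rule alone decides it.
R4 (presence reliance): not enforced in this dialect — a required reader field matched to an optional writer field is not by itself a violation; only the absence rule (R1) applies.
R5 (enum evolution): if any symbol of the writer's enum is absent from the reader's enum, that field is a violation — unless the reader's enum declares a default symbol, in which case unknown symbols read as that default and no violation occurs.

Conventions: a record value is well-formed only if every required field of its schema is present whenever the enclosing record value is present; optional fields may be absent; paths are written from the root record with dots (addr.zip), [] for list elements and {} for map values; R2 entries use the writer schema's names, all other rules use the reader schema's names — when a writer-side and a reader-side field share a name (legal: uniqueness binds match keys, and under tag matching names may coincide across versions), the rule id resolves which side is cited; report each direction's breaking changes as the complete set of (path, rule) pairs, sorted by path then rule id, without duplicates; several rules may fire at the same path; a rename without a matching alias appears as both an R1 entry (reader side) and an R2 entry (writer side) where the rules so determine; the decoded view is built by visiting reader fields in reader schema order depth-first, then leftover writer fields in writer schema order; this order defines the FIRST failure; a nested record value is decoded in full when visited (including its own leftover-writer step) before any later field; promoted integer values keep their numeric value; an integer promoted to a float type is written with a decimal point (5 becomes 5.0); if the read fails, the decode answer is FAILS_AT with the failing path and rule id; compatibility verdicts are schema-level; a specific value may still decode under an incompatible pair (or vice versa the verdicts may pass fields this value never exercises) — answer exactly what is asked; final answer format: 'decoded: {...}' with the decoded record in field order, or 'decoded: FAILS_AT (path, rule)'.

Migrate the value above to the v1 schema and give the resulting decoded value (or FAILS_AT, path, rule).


decoded: FAILS_AT (city, R1)

arrows below run writer -> reader for User
migrating the User value to v1:
  status := "PUSH"
  scores := {"k1": 0, "a": 5}
  attempts := 0
  read fails at city under R1 (no fill)
  => FAILS_AT (city, R1)
the rest of the User diff is inert for this question:
  field street in record User: type string changed to int32 -> a verdict-level change on User — the shown value reads the same


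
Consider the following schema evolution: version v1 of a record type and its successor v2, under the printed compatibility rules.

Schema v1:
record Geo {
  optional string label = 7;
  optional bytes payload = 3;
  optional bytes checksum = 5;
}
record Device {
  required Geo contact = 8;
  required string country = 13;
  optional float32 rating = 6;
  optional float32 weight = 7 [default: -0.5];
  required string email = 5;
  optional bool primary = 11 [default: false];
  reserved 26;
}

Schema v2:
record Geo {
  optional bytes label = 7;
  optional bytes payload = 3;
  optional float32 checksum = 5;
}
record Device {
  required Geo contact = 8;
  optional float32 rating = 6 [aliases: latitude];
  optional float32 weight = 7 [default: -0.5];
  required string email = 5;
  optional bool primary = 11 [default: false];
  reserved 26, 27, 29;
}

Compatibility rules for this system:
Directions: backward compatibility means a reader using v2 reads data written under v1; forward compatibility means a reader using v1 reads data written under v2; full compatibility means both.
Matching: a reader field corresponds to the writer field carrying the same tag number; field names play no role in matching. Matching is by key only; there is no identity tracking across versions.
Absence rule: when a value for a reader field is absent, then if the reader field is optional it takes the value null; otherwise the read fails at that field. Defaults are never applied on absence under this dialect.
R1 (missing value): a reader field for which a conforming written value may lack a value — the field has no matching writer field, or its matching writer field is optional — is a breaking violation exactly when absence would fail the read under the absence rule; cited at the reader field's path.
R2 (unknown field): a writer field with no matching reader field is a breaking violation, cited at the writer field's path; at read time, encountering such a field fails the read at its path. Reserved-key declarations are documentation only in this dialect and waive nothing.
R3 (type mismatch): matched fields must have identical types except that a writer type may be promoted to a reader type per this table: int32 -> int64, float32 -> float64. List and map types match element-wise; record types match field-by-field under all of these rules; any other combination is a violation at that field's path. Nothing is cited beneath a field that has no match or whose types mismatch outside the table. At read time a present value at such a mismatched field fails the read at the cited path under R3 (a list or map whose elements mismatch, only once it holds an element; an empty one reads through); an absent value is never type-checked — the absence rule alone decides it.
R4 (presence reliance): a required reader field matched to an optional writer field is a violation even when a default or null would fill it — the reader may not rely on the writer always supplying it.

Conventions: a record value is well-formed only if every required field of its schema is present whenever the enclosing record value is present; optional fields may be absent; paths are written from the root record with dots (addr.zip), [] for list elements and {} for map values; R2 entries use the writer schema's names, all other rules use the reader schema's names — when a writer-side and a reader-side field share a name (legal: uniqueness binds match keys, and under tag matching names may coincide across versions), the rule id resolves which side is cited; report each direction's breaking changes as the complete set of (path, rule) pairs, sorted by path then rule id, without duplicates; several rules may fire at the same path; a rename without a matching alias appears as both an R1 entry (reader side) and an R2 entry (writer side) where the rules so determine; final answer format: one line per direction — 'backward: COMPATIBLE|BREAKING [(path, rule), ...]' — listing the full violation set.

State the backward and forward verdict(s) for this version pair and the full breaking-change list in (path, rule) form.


each type pair in Device: writer, then reader
checking backward for Device: reader v2 against writer v1:
  contact: paired with writer contact (Geo -> Geo; writer required)
  rating: paired with writer rating (float32 -> float32; writer optional)
  weight: paired with writer weight (float32 -> float32; writer optional)
  email: paired with writer email (string -> string; writer required)
  primary: paired with writer primary (bool -> bool; writer optional)
  writer field country has no reader counterpart
  contact.label: paired with writer contact.label (string -> bytes; writer optional)
  contact.payload: paired with writer contact.payload (bytes -> bytes; writer optional)
  contact.checksum: paired with writer contact.checksum (bytes -> float32; writer optional)
  rule R3 violated at contact.checksum
  rule R3 violated at contact.label
  rule R2 violated at country
  => backward: BREAKING (3)
checking forward for Device: reader v1 against writer v2:
  contact: paired with writer contact (Geo -> Geo; writer required)
  country has no writer counterpart
  rating: paired with writer rating (float32 -> float32; writer optional)
  weight: paired with writer weight (float32 -> float32; writer optional)
  email: paired with writer email (string -> string; writer required)
  primary: paired with writer primary (bool -> bool; writer optional)
  contact.label: paired with writer contact.label (bytes -> string; writer optional)
  contact.payload: paired with writer contact.payload (bytes -> bytes; writer optional)
  contact.checksum: paired with writer contact.checksum (float32 -> bytes; writer optional)
  rule R3 violated at contact.checksum
  rule R3 violated at contact.label
  rule R1 violated at country
  => forward: BREAKING (3)

backward: BREAKING [(contact.checksum, R3), (contact.label, R3), (country, R2)]; forward: BREAKING [(contact.checksum, R3), (contact.label, R3), (country, R1)]


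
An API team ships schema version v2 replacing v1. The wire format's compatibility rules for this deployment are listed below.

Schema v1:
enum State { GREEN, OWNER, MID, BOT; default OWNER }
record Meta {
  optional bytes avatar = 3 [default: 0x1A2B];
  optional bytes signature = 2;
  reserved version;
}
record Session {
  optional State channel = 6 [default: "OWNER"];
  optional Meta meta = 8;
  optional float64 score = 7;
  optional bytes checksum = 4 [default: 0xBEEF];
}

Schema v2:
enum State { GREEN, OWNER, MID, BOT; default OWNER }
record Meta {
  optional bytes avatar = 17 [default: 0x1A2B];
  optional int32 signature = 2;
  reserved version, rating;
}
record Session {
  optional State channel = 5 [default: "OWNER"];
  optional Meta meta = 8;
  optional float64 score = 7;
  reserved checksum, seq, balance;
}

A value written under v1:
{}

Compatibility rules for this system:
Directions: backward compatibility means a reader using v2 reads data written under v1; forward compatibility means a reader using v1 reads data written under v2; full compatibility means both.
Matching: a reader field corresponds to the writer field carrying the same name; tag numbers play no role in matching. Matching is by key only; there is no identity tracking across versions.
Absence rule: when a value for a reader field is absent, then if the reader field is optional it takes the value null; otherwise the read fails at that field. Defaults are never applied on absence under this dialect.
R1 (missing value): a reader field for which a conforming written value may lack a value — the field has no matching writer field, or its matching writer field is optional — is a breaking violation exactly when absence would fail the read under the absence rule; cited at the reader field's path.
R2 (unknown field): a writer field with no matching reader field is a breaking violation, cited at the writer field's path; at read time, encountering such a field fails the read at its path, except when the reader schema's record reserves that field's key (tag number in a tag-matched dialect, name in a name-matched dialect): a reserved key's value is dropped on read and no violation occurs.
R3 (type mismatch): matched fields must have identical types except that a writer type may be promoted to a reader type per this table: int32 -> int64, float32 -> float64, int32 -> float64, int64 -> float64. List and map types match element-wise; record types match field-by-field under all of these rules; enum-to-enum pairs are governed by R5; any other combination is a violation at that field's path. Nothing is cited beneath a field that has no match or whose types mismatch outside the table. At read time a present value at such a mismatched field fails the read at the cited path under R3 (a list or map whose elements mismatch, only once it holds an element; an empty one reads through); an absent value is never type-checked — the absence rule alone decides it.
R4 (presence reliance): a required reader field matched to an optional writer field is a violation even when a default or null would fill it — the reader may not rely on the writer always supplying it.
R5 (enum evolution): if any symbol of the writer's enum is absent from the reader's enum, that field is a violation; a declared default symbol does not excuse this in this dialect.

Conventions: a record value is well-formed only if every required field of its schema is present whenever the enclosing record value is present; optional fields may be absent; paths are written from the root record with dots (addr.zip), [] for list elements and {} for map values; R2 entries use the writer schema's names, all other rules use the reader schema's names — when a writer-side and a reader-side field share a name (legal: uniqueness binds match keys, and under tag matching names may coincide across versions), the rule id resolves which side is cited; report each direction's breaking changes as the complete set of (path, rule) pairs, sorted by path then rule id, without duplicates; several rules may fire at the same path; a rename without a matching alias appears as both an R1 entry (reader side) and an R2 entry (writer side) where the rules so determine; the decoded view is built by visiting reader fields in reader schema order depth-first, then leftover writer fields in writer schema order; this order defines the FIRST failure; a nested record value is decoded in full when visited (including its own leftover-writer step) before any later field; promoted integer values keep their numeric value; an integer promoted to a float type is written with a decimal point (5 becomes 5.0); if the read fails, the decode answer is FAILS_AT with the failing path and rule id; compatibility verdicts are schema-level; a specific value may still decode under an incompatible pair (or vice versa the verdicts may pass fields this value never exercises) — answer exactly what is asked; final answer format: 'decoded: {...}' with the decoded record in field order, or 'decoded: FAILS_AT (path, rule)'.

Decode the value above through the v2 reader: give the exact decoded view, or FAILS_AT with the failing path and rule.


arrows below run writer -> reader for Session
decode (reader v2):
  channel := null (missing; optional => null)
  meta := null (missing; optional => null)
  score := null (missing; optional => null)
  => decoded: {"channel": null, "meta": null, "score": null}
remaining Session differences; none change what is asked:
  field signature in record Meta: type bytes changed to int32 -> shifts the Session verdicts, not this decode
  field avatar in record Meta: tag 3 changed to 17 -> triggers nothing under the printed rules; the Session answer is the same either way
  field channel in record Session: tag 6 changed to 5 -> triggers nothing under the printed rules; the Session answer is the same either way

decoded: {"channel": null, "meta": null, "score": null}


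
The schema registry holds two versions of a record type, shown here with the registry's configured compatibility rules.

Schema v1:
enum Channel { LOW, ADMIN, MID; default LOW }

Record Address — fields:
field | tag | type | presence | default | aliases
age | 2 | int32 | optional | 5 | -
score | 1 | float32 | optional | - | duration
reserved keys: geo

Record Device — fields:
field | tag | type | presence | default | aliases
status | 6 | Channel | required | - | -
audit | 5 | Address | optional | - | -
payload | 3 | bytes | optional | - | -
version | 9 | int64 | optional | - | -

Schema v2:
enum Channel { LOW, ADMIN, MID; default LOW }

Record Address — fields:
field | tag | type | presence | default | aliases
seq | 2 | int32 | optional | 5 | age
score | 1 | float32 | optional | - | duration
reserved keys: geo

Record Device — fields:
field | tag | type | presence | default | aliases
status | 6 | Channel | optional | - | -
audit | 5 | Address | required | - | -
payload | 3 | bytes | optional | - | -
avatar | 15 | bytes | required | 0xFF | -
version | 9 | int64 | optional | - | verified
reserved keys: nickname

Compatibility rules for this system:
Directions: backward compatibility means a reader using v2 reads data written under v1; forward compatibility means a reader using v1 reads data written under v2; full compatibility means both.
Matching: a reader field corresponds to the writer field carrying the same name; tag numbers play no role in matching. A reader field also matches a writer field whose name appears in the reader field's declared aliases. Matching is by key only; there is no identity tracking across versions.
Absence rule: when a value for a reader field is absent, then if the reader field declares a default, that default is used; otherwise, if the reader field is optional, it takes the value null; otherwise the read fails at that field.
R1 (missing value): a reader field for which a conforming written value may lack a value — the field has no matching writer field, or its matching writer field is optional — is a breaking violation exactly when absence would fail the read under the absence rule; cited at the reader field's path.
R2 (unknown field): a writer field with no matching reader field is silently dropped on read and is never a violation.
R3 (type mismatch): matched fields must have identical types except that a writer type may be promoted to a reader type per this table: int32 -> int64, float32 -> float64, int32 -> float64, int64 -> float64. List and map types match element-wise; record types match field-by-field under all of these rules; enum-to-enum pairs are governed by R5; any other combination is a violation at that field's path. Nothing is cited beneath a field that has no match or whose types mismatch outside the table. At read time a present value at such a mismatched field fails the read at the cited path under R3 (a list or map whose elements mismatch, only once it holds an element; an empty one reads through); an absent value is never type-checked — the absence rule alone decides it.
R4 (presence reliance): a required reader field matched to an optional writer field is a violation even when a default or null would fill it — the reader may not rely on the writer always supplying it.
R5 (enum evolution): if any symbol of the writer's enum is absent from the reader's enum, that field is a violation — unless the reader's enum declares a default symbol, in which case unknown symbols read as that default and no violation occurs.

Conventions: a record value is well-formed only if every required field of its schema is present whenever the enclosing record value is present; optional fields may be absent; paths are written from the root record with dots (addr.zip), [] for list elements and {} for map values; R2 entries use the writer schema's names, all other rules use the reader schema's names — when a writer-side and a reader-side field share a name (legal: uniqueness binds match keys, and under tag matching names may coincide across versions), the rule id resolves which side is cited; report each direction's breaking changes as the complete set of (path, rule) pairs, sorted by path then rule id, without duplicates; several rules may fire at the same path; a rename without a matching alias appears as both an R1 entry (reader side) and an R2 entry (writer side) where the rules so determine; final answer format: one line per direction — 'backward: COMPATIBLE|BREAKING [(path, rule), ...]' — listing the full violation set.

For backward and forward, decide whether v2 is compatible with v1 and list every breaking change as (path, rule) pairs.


backward: BREAKING [(audit, R1), (audit, R4)]; forward: BREAKING [(status, R1), (status, R4)]

each type pair in Device: writer, then reader
checking backward for Device: reader v2 against writer v1:
  Channel -> Channel, writer required: status aligns to status
  Address -> Address, writer optional: audit aligns to audit
  bytes -> bytes, writer optional: payload aligns to payload
  avatar has no writer counterpart
  int64 -> int64, writer optional: version aligns to version
  int32 -> int32, writer optional: audit.seq aligns to audit.age
  float32 -> float32, writer optional: audit.score aligns to audit.score
  violation R1 at audit
  violation R4 at audit
  => 2 violation(s): backward is BREAKING for Device
checking forward for Device: reader v1 against writer v2:
  Channel -> Channel, writer optional: status aligns to status
  Address -> Address, writer required: audit aligns to audit
  bytes -> bytes, writer optional: payload aligns to payload
  int64 -> int64, writer optional: version aligns to version
  leftover writer field: avatar
  audit.age has no writer counterpart
  float32 -> float32, writer optional: audit.score aligns to audit.score
  leftover writer field: audit.seq
  violation R1 at status
  violation R4 at status
  => 2 violation(s): forward is BREAKING for Device


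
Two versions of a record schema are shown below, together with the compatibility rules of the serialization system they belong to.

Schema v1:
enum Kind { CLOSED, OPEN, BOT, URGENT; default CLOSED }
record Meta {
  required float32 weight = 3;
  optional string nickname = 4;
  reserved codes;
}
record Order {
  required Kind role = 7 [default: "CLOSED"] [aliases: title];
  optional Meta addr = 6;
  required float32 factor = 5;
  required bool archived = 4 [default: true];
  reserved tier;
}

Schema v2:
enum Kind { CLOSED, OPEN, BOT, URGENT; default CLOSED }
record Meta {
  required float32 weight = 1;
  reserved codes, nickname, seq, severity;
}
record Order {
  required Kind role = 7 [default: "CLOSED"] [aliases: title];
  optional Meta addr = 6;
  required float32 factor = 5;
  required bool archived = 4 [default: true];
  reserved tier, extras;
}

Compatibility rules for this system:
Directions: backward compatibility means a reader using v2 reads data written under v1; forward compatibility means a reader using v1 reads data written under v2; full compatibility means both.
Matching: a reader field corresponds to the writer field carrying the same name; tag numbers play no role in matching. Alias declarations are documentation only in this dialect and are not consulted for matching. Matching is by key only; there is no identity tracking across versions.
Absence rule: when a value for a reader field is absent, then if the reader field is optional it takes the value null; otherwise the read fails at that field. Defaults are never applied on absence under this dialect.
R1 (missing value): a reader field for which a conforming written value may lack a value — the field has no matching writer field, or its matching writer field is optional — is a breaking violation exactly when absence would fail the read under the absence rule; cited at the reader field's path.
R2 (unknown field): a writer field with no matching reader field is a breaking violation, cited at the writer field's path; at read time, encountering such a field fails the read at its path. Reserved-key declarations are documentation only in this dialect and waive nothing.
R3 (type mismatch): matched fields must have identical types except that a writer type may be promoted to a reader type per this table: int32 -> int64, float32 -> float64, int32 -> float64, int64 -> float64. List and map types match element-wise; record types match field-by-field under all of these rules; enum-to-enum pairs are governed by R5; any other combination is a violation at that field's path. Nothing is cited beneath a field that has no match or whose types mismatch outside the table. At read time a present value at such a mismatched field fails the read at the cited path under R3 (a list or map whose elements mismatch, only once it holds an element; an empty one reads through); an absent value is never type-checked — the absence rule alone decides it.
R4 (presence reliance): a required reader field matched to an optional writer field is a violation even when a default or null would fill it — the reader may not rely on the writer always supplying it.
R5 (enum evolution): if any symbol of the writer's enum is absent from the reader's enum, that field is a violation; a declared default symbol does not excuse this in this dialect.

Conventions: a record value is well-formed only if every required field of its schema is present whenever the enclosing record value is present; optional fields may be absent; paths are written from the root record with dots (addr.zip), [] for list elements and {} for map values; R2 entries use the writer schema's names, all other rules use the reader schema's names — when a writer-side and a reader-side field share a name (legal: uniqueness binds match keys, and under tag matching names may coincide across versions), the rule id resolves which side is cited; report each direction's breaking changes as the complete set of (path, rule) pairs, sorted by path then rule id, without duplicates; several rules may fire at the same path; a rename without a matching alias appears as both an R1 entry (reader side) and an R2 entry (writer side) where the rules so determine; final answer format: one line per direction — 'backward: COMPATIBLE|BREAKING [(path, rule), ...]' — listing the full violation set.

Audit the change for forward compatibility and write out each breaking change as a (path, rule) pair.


forward: COMPATIBLE []

in Order below, arrows point writer -> reader
forward pass over Order, reader schema v1, writer schema v2:
  Kind -> Kind, writer required: role aligns to role
  Meta -> Meta, writer optional: addr aligns to addr
  float32 -> float32, writer required: factor aligns to factor
  bool -> bool, writer required: archived aligns to archived
  float32 -> float32, writer required: addr.weight aligns to addr.weight
  addr.nickname: no writer-side match
  => forward: COMPATIBLE
ruling out the remaining Order differences:
  removed field nickname from record Meta (its key "nickname" joins the reserved list) -> its effect on Order is confined to the backward direction, not asked
  field weight in record Meta: tag 3 changed to 1 -> no rule fires on it in Order's dialect; the asked verdict holds
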